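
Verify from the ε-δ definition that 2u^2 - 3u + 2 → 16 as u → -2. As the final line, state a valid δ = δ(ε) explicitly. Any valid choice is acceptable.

δ = min(2, ε/15)

Let ε > 0 be given. We want δ > 0 such that 0 < |u + 2| < δ implies |(2u^2 - 3u + 2) − 16| < ε.
(2u^2 - 3u + 2) − 16 = 2u^2 - 3u - 14 = (u + 2)(2u - 7).
So |(2u^2 - 3u + 2) − 16| = |u + 2|·|2u - 7|.
Assume first that |u + 2| < 2, so |u| < 4. Then |2u - 7| ≤ 2·4 + 7 = 15.
Hence |(2u^2 - 3u + 2) − 16| ≤ 15|u + 2| < ε provided |u + 2| < ε/15.
Take δ = min(2, ε/15). Then 0 < |u + 2| < δ gives both |u + 2| < 2 and |u + 2| < ε/15, so |(2u^2 - 3u + 2) − 16| < ε.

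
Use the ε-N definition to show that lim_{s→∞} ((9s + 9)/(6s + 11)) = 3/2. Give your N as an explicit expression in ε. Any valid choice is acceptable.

Suppose ε > 0. We seek N > 0 such that s > N implies |(9s + 9)/(6s + 11) − (3/2)| < ε.
(9s + 9)/(6s + 11) − (3/2) = (6(9s + 9) − 9(6s + 11)) / (6(6s + 11)) = -45/(6(6s + 11)).
For s > 0 we have 6s + 11 > 6s, so |(9s + 9)/(6s + 11) − (3/2)| = 45/(6(6s + 11)) < 45/(6·6s) = (5/4)/s.
Thus |(9s + 9)/(6s + 11) − (3/2)| < ε whenever s > (5/4)/ε.
Take N = (5/4)/ε. If s > N then |(9s + 9)/(6s + 11) − (3/2)| < (5/4)/s < ε.

N = (5/4)/ε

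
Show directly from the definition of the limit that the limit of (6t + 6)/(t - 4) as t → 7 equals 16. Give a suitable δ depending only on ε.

δ = min(3/2, (3/20)ε)

Let ε > 0. We want δ > 0 with 0 < |t − 7| < δ ⇒ |(6t + 6)/(t - 4) − 16| < ε.
Combining over a common denominator, (6t + 6)/(t - 4) − 16 = [(6t + 6)·3 − 48·(t - 4)] / [3·(t - 4)] = -30(t − 7) / (3(t - 4)).
So |(6t + 6)/(t - 4) − 16| = 30|t − 7| / (3·|t − 4|).
Require δ ≤ 3/2, so |t − 4| ≥ |3| − |t − 7| > 3 − 3/2 = 3/2.
Hence |(6t + 6)/(t - 4) − 16| < 30|t − 7|/(3·(3/2)) = (20/3)|t − 7|, which is < ε once |t − 7| < (3/20)ε.
Take δ = min(3/2, (3/20)ε). Then 0 < |t − 7| < δ forces both bounds, so |(6t + 6)/(t - 4) − 16| < ε.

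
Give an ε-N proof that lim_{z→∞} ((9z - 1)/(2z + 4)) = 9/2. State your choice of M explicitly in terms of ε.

M = (19/2)/ε

Let ε > 0. We seek M > 0 such that z > M implies |(9z - 1)/(2z + 4) − (9/2)| < ε.
(9z - 1)/(2z + 4) − (9/2) = (2(9z - 1) − 9(2z + 4)) / (2(2z + 4)) = -38/(2(2z + 4)).
For z > 0 we have 2z + 4 > 2z, so |(9z - 1)/(2z + 4) − (9/2)| = 38/(2(2z + 4)) < 38/(2·2z) = (19/2)/z.
Thus |(9z - 1)/(2z + 4) − (9/2)| < ε whenever z > (19/2)/ε.
Take M = (19/2)/ε. If z > M then |(9z - 1)/(2z + 4) − (9/2)| < (19/2)/z < ε.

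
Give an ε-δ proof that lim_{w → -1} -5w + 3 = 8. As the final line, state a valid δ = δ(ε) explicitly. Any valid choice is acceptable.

Fix ε > 0. We need δ > 0 so that 0 < |w + 1| < δ implies |(-5w + 3) − 8| < ε.
Since (-5w + 3) − 8 = -5(w + 1), we have |(-5w + 3) − 8| = 5|w + 1|.
So 5|w + 1| < ε exactly when |w + 1| < ε/5.
Take δ = ε/5. If 0 < |w + 1| < δ then |(-5w + 3) − 8| = 5|w + 1| < 5·(ε/5) = ε.

δ = ε/5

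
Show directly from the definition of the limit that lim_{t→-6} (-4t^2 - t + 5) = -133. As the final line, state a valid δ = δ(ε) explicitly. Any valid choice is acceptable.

δ = min(1, ε/51)

Fix ε > 0. We want δ > 0 such that 0 < |t + 6| < δ implies |(-4t^2 - t + 5) + 133| < ε.
(-4t^2 - t + 5) + 133 = -4t^2 - t + 138 = (t + 6)(-4t + 23).
So |(-4t^2 - t + 5) + 133| = |t + 6|·|-4t + 23|.
Assume first that |t + 6| < 1, so |t| < 7. Then |-4t + 23| ≤ 4·7 + 23 = 51.
Hence |(-4t^2 - t + 5) + 133| ≤ 51|t + 6| < ε provided |t + 6| < ε/51.
Take δ = min(1, ε/51). Then 0 < |t + 6| < δ gives both |t + 6| < 1 and |t + 6| < ε/51, so |(-4t^2 - t + 5) + 133| < ε.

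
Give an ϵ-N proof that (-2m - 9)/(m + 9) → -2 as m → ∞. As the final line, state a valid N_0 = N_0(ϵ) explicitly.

N_0 = 9/ϵ

Let ϵ > 0 be given. For m ≥ 1, |(-2m - 9)/(m + 9) + 2| = |9|/((m + 9)) = 9/((m + 9)).
Since m + 9 ≥ m for m ≥ 1, this is ≤ 9/(m) = 9/m.
So |(-2m - 9)/(m + 9) + 2| < ϵ whenever m > 9/ϵ.
Take N_0 = 9/ϵ. If m > N_0 then |(-2m - 9)/(m + 9) + 2| ≤ 9/m < ϵ.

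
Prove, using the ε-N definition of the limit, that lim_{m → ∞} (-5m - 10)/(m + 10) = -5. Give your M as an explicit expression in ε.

Let ε > 0. For m ≥ 1, |(-5m - 10)/(m + 10) + 5| = |40|/((m + 10)) = 40/((m + 10)).
Since m + 10 ≥ m for m ≥ 1, this is ≤ 40/(m) = 40/m.
So |(-5m - 10)/(m + 10) + 5| < ε whenever m > 40/ε.
Take M = 40/ε. If m > M then |(-5m - 10)/(m + 10) + 5| ≤ 40/m < ε.

M = 40/ε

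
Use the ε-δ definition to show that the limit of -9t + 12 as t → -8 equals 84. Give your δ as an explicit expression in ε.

δ = ε/9

Let ε > 0 be given. We need δ > 0 so that 0 < |t + 8| < δ implies |(-9t + 12) − 84| < ε.
|(-9t + 12) − 84| = |-9t - 72| = 9|t + 8|.
Thus it suffices that |t + 8| < ε/9.
Choosing δ = ε/9 gives |(-9t + 12) − 84| = 9|t + 8| < ε whenever |t + 8| < δ.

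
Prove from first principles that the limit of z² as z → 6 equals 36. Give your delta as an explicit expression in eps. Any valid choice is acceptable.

delta = min(1, eps/13)

Let eps > 0 be given. We seek delta > 0 with 0 < |z − 6| < delta ⇒ |z² − 36| < eps.
Factor: z² − 36 = (z − 6)(z + 6), so |z² − 36| = |z − 6|·|z + 6|.
Restrict delta ≤ 1. Then |z − 6| < 1 gives |z| < 7, so by the triangle inequality |z + 6| ≤ 7 + 6 = 13.
Hence |z² − 36| ≤ 13|z − 6|, which is < eps once |z − 6| < eps/13.
Take delta = min(1, eps/13). If 0 < |z − 6| < delta then both bounds hold and |z² − 36| ≤ 13|z − 6| < 13·(eps/13) = eps.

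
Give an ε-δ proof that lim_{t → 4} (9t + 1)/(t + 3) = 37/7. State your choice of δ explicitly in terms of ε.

δ = min(7/2, (49/52)ε)

Fix ε > 0. We want δ > 0 with 0 < |t − 4| < δ ⇒ |(9t + 1)/(t + 3) − (37/7)| < ε.
Combining over a common denominator, (9t + 1)/(t + 3) − (37/7) = [(9t + 1)·7 − 37·(t + 3)] / [7·(t + 3)] = 26(t − 4) / (7(t + 3)).
So |(9t + 1)/(t + 3) − (37/7)| = 26|t − 4| / (7·|t + 3|).
Restrict δ ≤ 7/2. Then |t − 4| < 7/2 gives |t + 3| = |(t − 4) + 7| ≥ 7 − 7/2 = 7/2.
Hence |(9t + 1)/(t + 3) − (37/7)| < 26|t − 4|/(7·(7/2)) = (52/49)|t − 4|, which is < ε once |t − 4| < (49/52)ε.
Take δ = min(7/2, (49/52)ε). Then 0 < |t − 4| < δ forces both bounds, so |(9t + 1)/(t + 3) − (37/7)| < ε.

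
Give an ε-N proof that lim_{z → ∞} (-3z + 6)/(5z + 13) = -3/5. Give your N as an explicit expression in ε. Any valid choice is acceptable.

Fix ε > 0. We seek N > 0 such that z > N implies |(-3z + 6)/(5z + 13) + 3/5| < ε.
(-3z + 6)/(5z + 13) + 3/5 = (5(-3z + 6) − (-3)(5z + 13)) / (5(5z + 13)) = 69/(5(5z + 13)).
For z > 0 we have 5z + 13 > 5z, so |(-3z + 6)/(5z + 13) + 3/5| = 69/(5(5z + 13)) < 69/(5·5z) = (69/25)/z.
Thus |(-3z + 6)/(5z + 13) + 3/5| < ε whenever z > (69/25)/ε.
Take N = (69/25)/ε. If z > N then |(-3z + 6)/(5z + 13) + 3/5| < (69/25)/z < ε.

N = (69/25)/ε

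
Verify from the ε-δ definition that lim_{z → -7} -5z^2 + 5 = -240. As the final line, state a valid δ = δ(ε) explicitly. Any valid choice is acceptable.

δ = min(1, ε/75)

Let ε > 0 be given. We want δ > 0 such that 0 < |z + 7| < δ implies |(-5z^2 + 5) + 240| < ε.
(-5z^2 + 5) + 240 = -5z^2 + 245 = (z + 7)(-5z + 35).
So |(-5z^2 + 5) + 240| = |z + 7|·|-5z + 35|.
Require δ ≤ 1. Then |z + 7| < 1 gives |z| < 8, and by the triangle inequality |-5z + 35| ≤ 5·8 + 35 = 75.
Hence |(-5z^2 + 5) + 240| ≤ 75|z + 7| < ε provided |z + 7| < ε/75.
Take δ = min(1, ε/75). Then 0 < |z + 7| < δ gives both |z + 7| < 1 and |z + 7| < ε/75, so |(-5z^2 + 5) + 240| < ε.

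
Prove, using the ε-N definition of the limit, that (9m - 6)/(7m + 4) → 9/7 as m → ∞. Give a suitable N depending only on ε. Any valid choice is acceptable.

Let ε > 0 be given. For m ≥ 1, |(9m - 6)/(7m + 4) − (9/7)| = |-78|/(7(7m + 4)) = 78/(7(7m + 4)).
Since 7m + 4 ≥ 7m for m ≥ 1, this is ≤ 78/(7·7m) = (78/49)/m.
So |(9m - 6)/(7m + 4) − (9/7)| < ε whenever m > (78/49)/ε.
Take N = (78/49)/ε. If m > N then |(9m - 6)/(7m + 4) − (9/7)| ≤ (78/49)/m < ε.

N = (78/49)/ε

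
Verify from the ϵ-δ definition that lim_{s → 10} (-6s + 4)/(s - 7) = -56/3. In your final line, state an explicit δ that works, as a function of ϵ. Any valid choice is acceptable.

Let ϵ > 0 be given. We want δ > 0 with 0 < |s − 10| < δ ⇒ |(-6s + 4)/(s - 7) + 56/3| < ϵ.
Combining over a common denominator, (-6s + 4)/(s - 7) + 56/3 = [(-6s + 4)·3 − (-56)·(s - 7)] / [3·(s - 7)] = 38(s − 10) / (3(s - 7)).
So |(-6s + 4)/(s - 7) + 56/3| = 38|s − 10| / (3·|s − 7|).
Restrict δ ≤ 3/2. Then |s − 10| < 3/2 gives |s − 7| = |(s − 10) + 3| ≥ 3 − 3/2 = 3/2.
Hence |(-6s + 4)/(s - 7) + 56/3| < 38|s − 10|/(3·(3/2)) = (76/9)|s − 10|, which is < ϵ once |s − 10| < (9/76)ϵ.
Take δ = min(3/2, (9/76)ϵ). Then 0 < |s − 10| < δ forces both bounds, so |(-6s + 4)/(s - 7) + 56/3| < ϵ.

δ = min(3/2, (9/76)ϵ)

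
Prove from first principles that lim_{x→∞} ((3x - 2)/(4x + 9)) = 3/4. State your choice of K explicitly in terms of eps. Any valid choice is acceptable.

Fix eps > 0. We seek K > 0 such that x > K implies |(3x - 2)/(4x + 9) − (3/4)| < eps.
(3x - 2)/(4x + 9) − (3/4) = (4(3x - 2) − 3(4x + 9)) / (4(4x + 9)) = -35/(4(4x + 9)).
For x > 0 we have 4x + 9 > 4x, so |(3x - 2)/(4x + 9) − (3/4)| = 35/(4(4x + 9)) < 35/(4·4x) = (35/16)/x.
Thus |(3x - 2)/(4x + 9) − (3/4)| < eps whenever x > (35/16)/eps.
Take K = (35/16)/eps. If x > K then |(3x - 2)/(4x + 9) − (3/4)| < (35/16)/x < eps.

K = (35/16)/eps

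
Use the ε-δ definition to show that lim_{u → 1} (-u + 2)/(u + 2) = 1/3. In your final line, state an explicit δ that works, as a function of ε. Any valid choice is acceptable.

δ = min(3/2, (9/8)ε)

Suppose ε > 0. We want δ > 0 with 0 < |u − 1| < δ ⇒ |(-u + 2)/(u + 2) − (1/3)| < ε.
Combining over a common denominator, (-u + 2)/(u + 2) − (1/3) = [(-u + 2)·3 − 1·(u + 2)] / [3·(u + 2)] = -4(u − 1) / (3(u + 2)).
So |(-u + 2)/(u + 2) − (1/3)| = 4|u − 1| / (3·|u + 2|).
Restrict δ ≤ 3/2. Then |u − 1| < 3/2 gives |u + 2| = |(u − 1) + 3| ≥ 3 − 3/2 = 3/2.
Hence |(-u + 2)/(u + 2) − (1/3)| < 4|u − 1|/(3·(3/2)) = (8/9)|u − 1|, which is < ε once |u − 1| < (9/8)ε.
Take δ = min(3/2, (9/8)ε). Then 0 < |u − 1| < δ forces both bounds, so |(-u + 2)/(u + 2) − (1/3)| < ε.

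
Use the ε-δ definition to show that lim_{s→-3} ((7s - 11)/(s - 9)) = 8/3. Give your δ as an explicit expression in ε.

δ = min(6, (18/13)ε)

Let ε > 0 be given. We want δ > 0 with 0 < |s + 3| < δ ⇒ |(7s - 11)/(s - 9) − (8/3)| < ε.
Combining over a common denominator, (7s - 11)/(s - 9) − (8/3) = [(7s - 11)·(-12) − (-32)·(s - 9)] / [(-12)·(s - 9)] = -52(s + 3) / ((-12)(s - 9)).
So |(7s - 11)/(s - 9) − (8/3)| = 52|s + 3| / (12·|s − 9|).
Require δ ≤ 6, so |s − 9| ≥ |-12| − |s + 3| > 12 − 6 = 6.
Hence |(7s - 11)/(s - 9) − (8/3)| < 52|s + 3|/(12·6) = (13/18)|s + 3|, which is < ε once |s + 3| < (18/13)ε.
Take δ = min(6, (18/13)ε). Then 0 < |s + 3| < δ forces both bounds, so |(7s - 11)/(s - 9) − (8/3)| < ε.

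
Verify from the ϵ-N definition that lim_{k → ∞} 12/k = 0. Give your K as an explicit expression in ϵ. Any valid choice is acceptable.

Let ϵ > 0 be given. For k ≥ 1, |12/k − 0| = 12/(k) ≤ 12/k.
We need 12/k < ϵ, i.e. k > 12/ϵ.
Take K = 12/ϵ. If k > K then |12/k| ≤ 12/k < ϵ.

K = 12/ϵ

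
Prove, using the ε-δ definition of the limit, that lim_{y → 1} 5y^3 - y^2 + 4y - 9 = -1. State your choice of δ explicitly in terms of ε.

δ = min(1, ε/36)

Fix ε > 0. We want δ > 0 such that 0 < |y − 1| < δ implies |(5y^3 - y^2 + 4y - 9) + 1| < ε.
(5y^3 - y^2 + 4y - 9) + 1 = 5y^3 - y^2 + 4y - 8 = (y − 1)(5y^2 + 4y + 8).
So |(5y^3 - y^2 + 4y - 9) + 1| = |y − 1|·|5y^2 + 4y + 8|.
Require δ ≤ 1. Then |y − 1| < 1 gives |y| < 2, and by the triangle inequality |5y^2 + 4y + 8| ≤ 5·2^2 + 4·2 + 8 = 36.
Hence |(5y^3 - y^2 + 4y - 9) + 1| ≤ 36|y − 1| < ε provided |y − 1| < ε/36.
Take δ = min(1, ε/36). Then 0 < |y − 1| < δ gives both |y − 1| < 1 and |y − 1| < ε/36, so |(5y^3 - y^2 + 4y - 9) + 1| < ε.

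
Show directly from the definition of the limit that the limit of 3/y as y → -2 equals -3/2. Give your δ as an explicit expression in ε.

δ = min(1, (2/3)ε)

Let ε > 0 be given. We seek δ > 0 such that 0 < |y + 2| < δ implies |3/y + 3/2| < ε.
|3/y + 3/2| = 3·|-2 − y|/(2·|y|) = 3|y + 2|/(2|y|).
Require δ ≤ 1 so that |y| > 2 − 1 = 1, hence 2|y| > 2.
Then |3/y + 3/2| < 3|y + 2|/2, which is < ε when |y + 2| < (2/3)ε.
Take δ = min(1, (2/3)ε). Then 0 < |y + 2| < δ gives both |y + 2| < 1 and |y + 2| < (2/3)ε, so |3/y + 3/2| < ε.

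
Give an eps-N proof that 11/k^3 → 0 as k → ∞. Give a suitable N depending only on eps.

N = (11/eps)^{1/3}

Let eps > 0. For k ≥ 1, |11/k^3 − 0| = 11/k^3.
11/k^3 < eps ⇔ k^3 > 11/eps ⇔ k > (11/eps)^{1/3}.
Take N = (11/eps)^{1/3}. Then k > N implies 11/k^3 < eps.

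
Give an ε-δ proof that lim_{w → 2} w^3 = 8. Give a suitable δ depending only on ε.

δ = min(1, ε/19)

Let ε > 0 be given. We seek δ > 0 with 0 < |w − 2| < δ ⇒ |w^3 − 8| < ε.
Factor: w^3 − 8 = (w − 2)(w^2 + 2w + 4), so |w^3 − 8| = |w − 2|·|w^2 + 2w + 4|.
Restrict δ ≤ 1. Then |w − 2| < 1 gives |w| < 3, so by the triangle inequality |w^2 + 2w + 4| ≤ 3^2 + 2·3 + 4 = 19.
Hence |w^3 − 8| ≤ 19|w − 2|, which is < ε once |w − 2| < ε/19.
Take δ = min(1, ε/19). If 0 < |w − 2| < δ then both bounds hold and |w^3 − 8| ≤ 19|w − 2| < 19·(ε/19) = ε.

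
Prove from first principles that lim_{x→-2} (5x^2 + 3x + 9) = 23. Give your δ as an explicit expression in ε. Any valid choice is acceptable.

δ = min(1, ε/22)

Fix ε > 0. We want δ > 0 such that 0 < |x + 2| < δ implies |(5x^2 + 3x + 9) − 23| < ε.
(5x^2 + 3x + 9) − 23 = 5x^2 + 3x - 14 = (x + 2)(5x - 7).
So |(5x^2 + 3x + 9) − 23| = |x + 2|·|5x - 7|.
Require δ ≤ 1. Then |x + 2| < 1 gives |x| < 3, and by the triangle inequality |5x - 7| ≤ 5·3 + 7 = 22.
Hence |(5x^2 + 3x + 9) − 23| ≤ 22|x + 2| < ε provided |x + 2| < ε/22.
Take δ = min(1, ε/22). Then 0 < |x + 2| < δ gives both |x + 2| < 1 and |x + 2| < ε/22, so |(5x^2 + 3x + 9) − 23| < ε.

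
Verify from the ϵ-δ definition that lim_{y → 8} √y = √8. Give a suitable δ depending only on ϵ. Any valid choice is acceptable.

δ = min(8, √8·ϵ)

Suppose ϵ > 0. We want δ > 0 such that 0 < |y − 8| < δ implies |√y − √8| < ϵ.
Multiplying by the conjugate, |√y − √8| = |y − 8|/(√y + √8).
Restrict δ ≤ 8 so that |y − 8| < 8 forces y > 0, and then √y + √8 > √8.
Hence |√y − √8| < |y − 8|/√8, which is < ϵ once |y − 8| < √8·ϵ.
Take δ = min(8, √8·ϵ). If 0 < |y − 8| < δ then y > 0 and |√y − √8| < |y − 8|/√8 < ϵ.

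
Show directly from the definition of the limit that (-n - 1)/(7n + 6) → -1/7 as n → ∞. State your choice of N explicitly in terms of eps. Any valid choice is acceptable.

N = (1/49)/eps

Suppose eps > 0. For n ≥ 1, |(-n - 1)/(7n + 6) + 1/7| = |-1|/(7(7n + 6)) = 1/(7(7n + 6)).
Since 7n + 6 ≥ 7n for n ≥ 1, this is ≤ 1/(7·7n) = (1/49)/n.
So |(-n - 1)/(7n + 6) + 1/7| < eps whenever n > (1/49)/eps.
Take N = (1/49)/eps. If n > N then |(-n - 1)/(7n + 6) + 1/7| ≤ (1/49)/n < eps.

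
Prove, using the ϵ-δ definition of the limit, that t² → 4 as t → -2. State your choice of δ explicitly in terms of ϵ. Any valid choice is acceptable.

δ = min(1, ϵ/5)

Let ϵ > 0 be given. We seek δ > 0 with 0 < |t + 2| < δ ⇒ |t² − 4| < ϵ.
Factor: t² − 4 = (t + 2)(t - 2), so |t² − 4| = |t + 2|·|t - 2|.
Impose δ ≤ 1 so that |t| < 3; then |t - 2| ≤ 5.
Hence |t² − 4| ≤ 5|t + 2|, which is < ϵ once |t + 2| < ϵ/5.
Take δ = min(1, ϵ/5). If 0 < |t + 2| < δ then both bounds hold and |t² − 4| ≤ 5|t + 2| < 5·(ϵ/5) = ϵ.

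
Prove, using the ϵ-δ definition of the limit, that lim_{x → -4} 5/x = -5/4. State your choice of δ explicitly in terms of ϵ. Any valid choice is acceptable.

δ = min(2, (8/5)ϵ)

Fix ϵ > 0. We seek δ > 0 such that 0 < |x + 4| < δ implies |5/x + 5/4| < ϵ.
|5/x + 5/4| = 5·|-4 − x|/(4·|x|) = 5|x + 4|/(4|x|).
Require δ ≤ 2 so that |x| > 4 − 2 = 2, hence 4|x| > 8.
Then |5/x + 5/4| < 5|x + 4|/8, which is < ϵ when |x + 4| < (8/5)ϵ.
Take δ = min(2, (8/5)ϵ). Then 0 < |x + 4| < δ gives both |x + 4| < 2 and |x + 4| < (8/5)ϵ, so |5/x + 5/4| < ϵ.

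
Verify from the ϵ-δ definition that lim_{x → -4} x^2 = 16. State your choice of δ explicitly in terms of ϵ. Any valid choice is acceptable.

Let ϵ > 0 be given. We seek δ > 0 with 0 < |x + 4| < δ ⇒ |x^2 − 16| < ϵ.
Factor: x^2 − 16 = (x + 4)(x - 4), so |x^2 − 16| = |x + 4|·|x - 4|.
Restrict δ ≤ 2. Then |x + 4| < 2 gives |x| < 6, so by the triangle inequality |x - 4| ≤ 6 + 4 = 10.
Hence |x^2 − 16| ≤ 10|x + 4|, which is < ϵ once |x + 4| < ϵ/10.
Take δ = min(2, ϵ/10). If 0 < |x + 4| < δ then both bounds hold and |x^2 − 16| ≤ 10|x + 4| < 10·(ϵ/10) = ϵ.

δ = min(2, ϵ/10)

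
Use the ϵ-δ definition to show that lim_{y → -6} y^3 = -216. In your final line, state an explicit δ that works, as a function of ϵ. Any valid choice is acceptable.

δ = min(1, ϵ/127)

Suppose ϵ > 0. We seek δ > 0 with 0 < |y + 6| < δ ⇒ |y^3 + 216| < ϵ.
Factor: y^3 + 216 = (y + 6)(y^2 - 6y + 36), so |y^3 + 216| = |y + 6|·|y^2 - 6y + 36|.
Restrict δ ≤ 1. Then |y + 6| < 1 gives |y| < 7, so by the triangle inequality |y^2 - 6y + 36| ≤ 7^2 + 6·7 + 36 = 127.
Hence |y^3 + 216| ≤ 127|y + 6|, which is < ϵ once |y + 6| < ϵ/127.
Take δ = min(1, ϵ/127). If 0 < |y + 6| < δ then both bounds hold and |y^3 + 216| ≤ 127|y + 6| < 127·(ϵ/127) = ϵ.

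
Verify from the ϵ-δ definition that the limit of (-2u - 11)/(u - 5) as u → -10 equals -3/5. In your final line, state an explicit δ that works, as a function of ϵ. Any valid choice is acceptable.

Let ϵ > 0. We want δ > 0 with 0 < |u + 10| < δ ⇒ |(-2u - 11)/(u - 5) + 3/5| < ϵ.
Combining over a common denominator, (-2u - 11)/(u - 5) + 3/5 = [(-2u - 11)·(-15) − 9·(u - 5)] / [(-15)·(u - 5)] = 21(u + 10) / ((-15)(u - 5)).
So |(-2u - 11)/(u - 5) + 3/5| = 21|u + 10| / (15·|u − 5|).
Restrict δ ≤ 15/2. Then |u + 10| < 15/2 gives |u − 5| = |(u + 10) + (-15)| ≥ 15 − 15/2 = 15/2.
Hence |(-2u - 11)/(u - 5) + 3/5| < 21|u + 10|/(15·(15/2)) = (14/75)|u + 10|, which is < ϵ once |u + 10| < (75/14)ϵ.
Take δ = min(15/2, (75/14)ϵ). Then 0 < |u + 10| < δ forces both bounds, so |(-2u - 11)/(u - 5) + 3/5| < ϵ.

δ = min(15/2, (75/14)ϵ)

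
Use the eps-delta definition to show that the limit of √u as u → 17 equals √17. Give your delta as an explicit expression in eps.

delta = min(17, √17·eps)

Suppose eps > 0. We want delta > 0 such that 0 < |u − 17| < delta implies |√u − √17| < eps.
Multiplying by the conjugate, |√u − √17| = |u − 17|/(√u + √17).
Restrict delta ≤ 17 so that |u − 17| < 17 forces u > 0, and then √u + √17 > √17.
Hence |√u − √17| < |u − 17|/√17, which is < eps once |u − 17| < √17·eps.
Take delta = min(17, √17·eps). If 0 < |u − 17| < delta then u > 0 and |√u − √17| < |u − 17|/√17 < eps.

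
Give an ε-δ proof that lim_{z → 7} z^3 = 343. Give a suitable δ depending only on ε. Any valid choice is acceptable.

δ = min(1, ε/169)

Let ε > 0. We seek δ > 0 with 0 < |z − 7| < δ ⇒ |z^3 − 343| < ε.
Factor: z^3 − 343 = (z − 7)(z^2 + 7z + 49), so |z^3 − 343| = |z − 7|·|z^2 + 7z + 49|.
Impose δ ≤ 1 so that |z| < 8; then |z^2 + 7z + 49| ≤ 169.
Hence |z^3 − 343| ≤ 169|z − 7|, which is < ε once |z − 7| < ε/169.
Take δ = min(1, ε/169). If 0 < |z − 7| < δ then both bounds hold and |z^3 − 343| ≤ 169|z − 7| < 169·(ε/169) = ε.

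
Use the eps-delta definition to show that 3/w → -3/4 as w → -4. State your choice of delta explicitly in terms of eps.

delta = min(2, (8/3)eps)

Let eps > 0 be given. We seek delta > 0 such that 0 < |w + 4| < delta implies |3/w + 3/4| < eps.
|3/w + 3/4| = 3·|-4 − w|/(4·|w|) = 3|w + 4|/(4|w|).
Require delta ≤ 2 so that |w| > 4 − 2 = 2, hence 4|w| > 8.
Then |3/w + 3/4| < 3|w + 4|/8, which is < eps when |w + 4| < (8/3)eps.
Take delta = min(2, (8/3)eps). Then 0 < |w + 4| < delta gives both |w + 4| < 2 and |w + 4| < (8/3)eps, so |3/w + 3/4| < eps.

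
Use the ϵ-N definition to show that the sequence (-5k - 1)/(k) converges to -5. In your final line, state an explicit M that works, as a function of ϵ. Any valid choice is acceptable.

Let ϵ > 0 be given. For k ≥ 1, |(-5k - 1)/(k) + 5| = |-1|/((k)) = 1/((k)).
Since k ≥ k for k ≥ 1, this is ≤ 1/(k) = 1/k.
So |(-5k - 1)/(k) + 5| < ϵ whenever k > 1/ϵ.
Take M = 1/ϵ. If k > M then |(-5k - 1)/(k) + 5| ≤ 1/k < ϵ.

M = 1/ϵ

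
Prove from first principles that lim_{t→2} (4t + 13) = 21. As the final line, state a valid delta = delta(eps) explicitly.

Let eps > 0 be given. We need delta > 0 so that 0 < |t − 2| < delta implies |(4t + 13) − 21| < eps.
|(4t + 13) − 21| = |4t - 8| = 4|t − 2|.
Thus it suffices that |t − 2| < eps/4.
Take delta = eps/4. If 0 < |t − 2| < delta then |(4t + 13) − 21| = 4|t − 2| < 4·(eps/4) = eps.

delta = eps/4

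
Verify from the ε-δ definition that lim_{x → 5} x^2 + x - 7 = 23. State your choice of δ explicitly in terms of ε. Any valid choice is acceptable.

Let ε > 0 be given. We want δ > 0 such that 0 < |x − 5| < δ implies |(x^2 + x - 7) − 23| < ε.
(x^2 + x - 7) − 23 = x^2 + x - 30 = (x − 5)(x + 6).
So |(x^2 + x - 7) − 23| = |x − 5|·|x + 6|.
Require δ ≤ 2. Then |x − 5| < 2 gives |x| < 7, and by the triangle inequality |x + 6| ≤ 7 + 6 = 13.
Hence |(x^2 + x - 7) − 23| ≤ 13|x − 5| < ε provided |x − 5| < ε/13.
Choosing δ = min(2, ε/13) ensures both conditions, hence |(x^2 + x - 7) − 23| < ε.

δ = min(2, ε/13)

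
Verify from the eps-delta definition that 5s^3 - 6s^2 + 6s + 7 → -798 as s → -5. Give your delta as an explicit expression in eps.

delta = min(2, eps/623)

Let eps > 0 be given. We want delta > 0 such that 0 < |s + 5| < delta implies |(5s^3 - 6s^2 + 6s + 7) + 798| < eps.
(5s^3 - 6s^2 + 6s + 7) + 798 = 5s^3 - 6s^2 + 6s + 805 = (s + 5)(5s^2 - 31s + 161).
So |(5s^3 - 6s^2 + 6s + 7) + 798| = |s + 5|·|5s^2 - 31s + 161|.
Assume first that |s + 5| < 2, so |s| < 7. Then |5s^2 - 31s + 161| ≤ 5·7^2 + 31·7 + 161 = 623.
Hence |(5s^3 - 6s^2 + 6s + 7) + 798| ≤ 623|s + 5| < eps provided |s + 5| < eps/623.
Take delta = min(2, eps/623). Then 0 < |s + 5| < delta gives both |s + 5| < 2 and |s + 5| < eps/623, so |(5s^3 - 6s^2 + 6s + 7) + 798| < eps.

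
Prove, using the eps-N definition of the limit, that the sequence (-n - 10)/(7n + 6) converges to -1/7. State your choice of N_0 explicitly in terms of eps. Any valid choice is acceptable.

Fix eps > 0. For n ≥ 1, |(-n - 10)/(7n + 6) + 1/7| = |-64|/(7(7n + 6)) = 64/(7(7n + 6)).
Since 7n + 6 ≥ 7n for n ≥ 1, this is ≤ 64/(7·7n) = (64/49)/n.
So |(-n - 10)/(7n + 6) + 1/7| < eps whenever n > (64/49)/eps.
Take N_0 = (64/49)/eps. If n > N_0 then |(-n - 10)/(7n + 6) + 1/7| ≤ (64/49)/n < eps.

N_0 = (64/49)/eps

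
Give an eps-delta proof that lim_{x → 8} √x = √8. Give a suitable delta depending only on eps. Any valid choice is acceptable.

Let eps > 0 be given. We want delta > 0 such that 0 < |x − 8| < delta implies |√x − √8| < eps.
Rationalise: √x − √8 = (x − 8)/(√x + √8), so |√x − √8| = |x − 8|/(√x + √8).
Restrict delta ≤ 8 so that |x − 8| < 8 forces x > 0, and then √x + √8 > √8.
Hence |√x − √8| < |x − 8|/√8, which is < eps once |x − 8| < √8·eps.
Take delta = min(8, √8·eps). If 0 < |x − 8| < delta then x > 0 and |√x − √8| < |x − 8|/√8 < eps.

delta = min(8, √8·eps)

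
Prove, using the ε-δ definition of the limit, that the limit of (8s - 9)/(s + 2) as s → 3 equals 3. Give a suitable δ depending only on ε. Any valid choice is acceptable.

Let ε > 0. We want δ > 0 with 0 < |s − 3| < δ ⇒ |(8s - 9)/(s + 2) − 3| < ε.
Combining over a common denominator, (8s - 9)/(s + 2) − 3 = [(8s - 9)·5 − 15·(s + 2)] / [5·(s + 2)] = 25(s − 3) / (5(s + 2)).
So |(8s - 9)/(s + 2) − 3| = 25|s − 3| / (5·|s + 2|).
Require δ ≤ 5/2, so |s + 2| ≥ |5| − |s − 3| > 5 − 5/2 = 5/2.
Hence |(8s - 9)/(s + 2) − 3| < 25|s − 3|/(5·(5/2)) = 2|s − 3|, which is < ε once |s − 3| < (1/2)ε.
Take δ = min(5/2, (1/2)ε). Then 0 < |s − 3| < δ forces both bounds, so |(8s - 9)/(s + 2) − 3| < ε.

δ = min(5/2, (1/2)ε)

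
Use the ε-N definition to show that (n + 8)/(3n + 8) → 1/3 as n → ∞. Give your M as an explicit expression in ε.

M = (16/9)/ε

Suppose ε > 0. For n ≥ 1, |(n + 8)/(3n + 8) − (1/3)| = |16|/(3(3n + 8)) = 16/(3(3n + 8)).
Since 3n + 8 ≥ 3n for n ≥ 1, this is ≤ 16/(3·3n) = (16/9)/n.
So |(n + 8)/(3n + 8) − (1/3)| < ε whenever n > (16/9)/ε.
Take M = (16/9)/ε. If n > M then |(n + 8)/(3n + 8) − (1/3)| ≤ (16/9)/n < ε.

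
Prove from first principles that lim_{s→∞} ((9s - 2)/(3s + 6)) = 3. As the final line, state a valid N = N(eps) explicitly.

N = (20/3)/eps

Let eps > 0 be given. We seek N > 0 such that s > N implies |(9s - 2)/(3s + 6) − 3| < eps.
(9s - 2)/(3s + 6) − 3 = (3(9s - 2) − 9(3s + 6)) / (3(3s + 6)) = -60/(3(3s + 6)).
For s > 0 we have 3s + 6 > 3s, so |(9s - 2)/(3s + 6) − 3| = 60/(3(3s + 6)) < 60/(3·3s) = (20/3)/s.
Thus |(9s - 2)/(3s + 6) − 3| < eps whenever s > (20/3)/eps.
Take N = (20/3)/eps. If s > N then |(9s - 2)/(3s + 6) − 3| < (20/3)/s < eps.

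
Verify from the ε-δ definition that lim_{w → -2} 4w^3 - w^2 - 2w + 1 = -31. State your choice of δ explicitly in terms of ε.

δ = min(1, ε/79)

Let ε > 0. We want δ > 0 such that 0 < |w + 2| < δ implies |(4w^3 - w^2 - 2w + 1) + 31| < ε.
(4w^3 - w^2 - 2w + 1) + 31 = 4w^3 - w^2 - 2w + 32 = (w + 2)(4w^2 - 9w + 16).
So |(4w^3 - w^2 - 2w + 1) + 31| = |w + 2|·|4w^2 - 9w + 16|.
Require δ ≤ 1. Then |w + 2| < 1 gives |w| < 3, and by the triangle inequality |4w^2 - 9w + 16| ≤ 4·3^2 + 9·3 + 16 = 79.
Hence |(4w^3 - w^2 - 2w + 1) + 31| ≤ 79|w + 2| < ε provided |w + 2| < ε/79.
Take δ = min(1, ε/79). Then 0 < |w + 2| < δ gives both |w + 2| < 1 and |w + 2| < ε/79, so |(4w^3 - w^2 - 2w + 1) + 31| < ε.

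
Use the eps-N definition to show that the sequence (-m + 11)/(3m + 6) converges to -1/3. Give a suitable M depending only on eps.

Suppose eps > 0. For m ≥ 1, |(-m + 11)/(3m + 6) + 1/3| = |39|/(3(3m + 6)) = 39/(3(3m + 6)).
Since 3m + 6 ≥ 3m for m ≥ 1, this is ≤ 39/(3·3m) = (13/3)/m.
So |(-m + 11)/(3m + 6) + 1/3| < eps whenever m > (13/3)/eps.
Take M = (13/3)/eps. If m > M then |(-m + 11)/(3m + 6) + 1/3| ≤ (13/3)/m < eps.

M = (13/3)/eps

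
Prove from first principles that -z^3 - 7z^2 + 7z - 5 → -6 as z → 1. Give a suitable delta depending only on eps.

delta = min(2, eps/34)

Let eps > 0. We want delta > 0 such that 0 < |z − 1| < delta implies |(-z^3 - 7z^2 + 7z - 5) + 6| < eps.
(-z^3 - 7z^2 + 7z - 5) + 6 = -z^3 - 7z^2 + 7z + 1 = (z − 1)(-z^2 - 8z - 1).
So |(-z^3 - 7z^2 + 7z - 5) + 6| = |z − 1|·|-z^2 - 8z - 1|.
Assume first that |z − 1| < 2, so |z| < 3. Then |-z^2 - 8z - 1| ≤ 3^2 + 8·3 + 1 = 34.
Hence |(-z^3 - 7z^2 + 7z - 5) + 6| ≤ 34|z − 1| < eps provided |z − 1| < eps/34.
Take delta = min(2, eps/34). Then 0 < |z − 1| < delta gives both |z − 1| < 2 and |z − 1| < eps/34, so |(-z^3 - 7z^2 + 7z - 5) + 6| < eps.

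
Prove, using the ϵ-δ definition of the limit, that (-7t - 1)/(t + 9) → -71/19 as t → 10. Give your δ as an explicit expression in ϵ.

Let ϵ > 0. We want δ > 0 with 0 < |t − 10| < δ ⇒ |(-7t - 1)/(t + 9) + 71/19| < ϵ.
Combining over a common denominator, (-7t - 1)/(t + 9) + 71/19 = [(-7t - 1)·19 − (-71)·(t + 9)] / [19·(t + 9)] = -62(t − 10) / (19(t + 9)).
So |(-7t - 1)/(t + 9) + 71/19| = 62|t − 10| / (19·|t + 9|).
Restrict δ ≤ 19/2. Then |t − 10| < 19/2 gives |t + 9| = |(t − 10) + 19| ≥ 19 − 19/2 = 19/2.
Hence |(-7t - 1)/(t + 9) + 71/19| < 62|t − 10|/(19·(19/2)) = (124/361)|t − 10|, which is < ϵ once |t − 10| < (361/124)ϵ.
Take δ = min(19/2, (361/124)ϵ). Then 0 < |t − 10| < δ forces both bounds, so |(-7t - 1)/(t + 9) + 71/19| < ϵ.

δ = min(19/2, (361/124)ϵ)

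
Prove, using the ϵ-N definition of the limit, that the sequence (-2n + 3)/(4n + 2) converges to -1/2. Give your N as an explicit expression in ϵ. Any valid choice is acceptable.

N = 1/ϵ

Suppose ϵ > 0. For n ≥ 1, |(-2n + 3)/(4n + 2) + 1/2| = |16|/(4(4n + 2)) = 16/(4(4n + 2)).
Since 4n + 2 ≥ 4n for n ≥ 1, this is ≤ 16/(4·4n) = 1/n.
So |(-2n + 3)/(4n + 2) + 1/2| < ϵ whenever n > 1/ϵ.
Take N = 1/ϵ. If n > N then |(-2n + 3)/(4n + 2) + 1/2| ≤ 1/n < ϵ.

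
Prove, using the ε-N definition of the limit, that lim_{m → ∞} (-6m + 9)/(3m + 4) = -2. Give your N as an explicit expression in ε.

Let ε > 0. For m ≥ 1, |(-6m + 9)/(3m + 4) + 2| = |51|/(3(3m + 4)) = 51/(3(3m + 4)).
Since 3m + 4 ≥ 3m for m ≥ 1, this is ≤ 51/(3·3m) = (17/3)/m.
So |(-6m + 9)/(3m + 4) + 2| < ε whenever m > (17/3)/ε.
Take N = (17/3)/ε. If m > N then |(-6m + 9)/(3m + 4) + 2| ≤ (17/3)/m < ε.

N = (17/3)/ε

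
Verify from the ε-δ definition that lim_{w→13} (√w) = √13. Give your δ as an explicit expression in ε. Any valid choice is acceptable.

Fix ε > 0. We want δ > 0 such that 0 < |w − 13| < δ implies |√w − √13| < ε.
Rationalise: √w − √13 = (w − 13)/(√w + √13), so |√w − √13| = |w − 13|/(√w + √13).
Restrict δ ≤ 13 so that |w − 13| < 13 forces w > 0, and then √w + √13 > √13.
Hence |√w − √13| < |w − 13|/√13, which is < ε once |w − 13| < √13·ε.
Take δ = min(13, √13·ε). If 0 < |w − 13| < δ then w > 0 and |√w − √13| < |w − 13|/√13 < ε.

δ = min(13, √13·ε)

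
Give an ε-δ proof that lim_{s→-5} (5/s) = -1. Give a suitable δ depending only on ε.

Let ε > 0. We seek δ > 0 such that 0 < |s + 5| < δ implies |5/s + 1| < ε.
|5/s + 1| = 5·|-5 − s|/(5·|s|) = 5|s + 5|/(5|s|).
Restrict δ ≤ 5/2. Then |s + 5| < 5/2 gives |s| > 5/2, so 5|s| > 25/2.
Then |5/s + 1| < 5|s + 5|/(25/2), which is < ε when |s + 5| < (5/2)ε.
Take δ = min(5/2, (5/2)ε). Then 0 < |s + 5| < δ gives both |s + 5| < 5/2 and |s + 5| < (5/2)ε, so |5/s + 1| < ε.

δ = min(5/2, (5/2)ε)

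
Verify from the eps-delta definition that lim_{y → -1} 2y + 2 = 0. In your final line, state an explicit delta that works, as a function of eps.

delta = eps/2

Let eps > 0 be given. We need delta > 0 so that 0 < |y + 1| < delta implies |(2y + 2)| < eps.
Since (2y + 2) = 2(y + 1), we have |(2y + 2)| = 2|y + 1|.
So 2|y + 1| < eps exactly when |y + 1| < eps/2.
Choosing delta = eps/2 gives |(2y + 2)| = 2|y + 1| < eps whenever |y + 1| < delta.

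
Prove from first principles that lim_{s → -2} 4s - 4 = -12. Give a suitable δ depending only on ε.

Let ε > 0 be given. We need δ > 0 so that 0 < |s + 2| < δ implies |(4s - 4) + 12| < ε.
|(4s - 4) + 12| = |4s + 8| = 4|s + 2|.
Thus it suffices that |s + 2| < ε/4.
Take δ = ε/4. If 0 < |s + 2| < δ then |(4s - 4) + 12| = 4|s + 2| < 4·(ε/4) = ε.

δ = ε/4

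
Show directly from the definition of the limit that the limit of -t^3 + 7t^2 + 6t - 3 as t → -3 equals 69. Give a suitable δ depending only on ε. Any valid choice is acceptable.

δ = min(1, ε/80)

Let ε > 0 be given. We want δ > 0 such that 0 < |t + 3| < δ implies |(-t^3 + 7t^2 + 6t - 3) − 69| < ε.
(-t^3 + 7t^2 + 6t - 3) − 69 = -t^3 + 7t^2 + 6t - 72 = (t + 3)(-t^2 + 10t - 24).
So |(-t^3 + 7t^2 + 6t - 3) − 69| = |t + 3|·|-t^2 + 10t - 24|.
Require δ ≤ 1. Then |t + 3| < 1 gives |t| < 4, and by the triangle inequality |-t^2 + 10t - 24| ≤ 4^2 + 10·4 + 24 = 80.
Hence |(-t^3 + 7t^2 + 6t - 3) − 69| ≤ 80|t + 3| < ε provided |t + 3| < ε/80.
Take δ = min(1, ε/80). Then 0 < |t + 3| < δ gives both |t + 3| < 1 and |t + 3| < ε/80, so |(-t^3 + 7t^2 + 6t - 3) − 69| < ε.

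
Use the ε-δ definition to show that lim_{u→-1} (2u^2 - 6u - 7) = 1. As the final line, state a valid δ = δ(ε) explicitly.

δ = min(1, ε/12)

Fix ε > 0. We want δ > 0 such that 0 < |u + 1| < δ implies |(2u^2 - 6u - 7) − 1| < ε.
(2u^2 - 6u - 7) − 1 = 2u^2 - 6u - 8 = (u + 1)(2u - 8).
So |(2u^2 - 6u - 7) − 1| = |u + 1|·|2u - 8|.
Assume first that |u + 1| < 1, so |u| < 2. Then |2u - 8| ≤ 2·2 + 8 = 12.
Hence |(2u^2 - 6u - 7) − 1| ≤ 12|u + 1| < ε provided |u + 1| < ε/12.
Take δ = min(1, ε/12). Then 0 < |u + 1| < δ gives both |u + 1| < 1 and |u + 1| < ε/12, so |(2u^2 - 6u - 7) − 1| < ε.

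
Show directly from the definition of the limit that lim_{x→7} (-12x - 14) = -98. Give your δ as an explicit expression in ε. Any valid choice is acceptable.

Let ε > 0 be given. We need δ > 0 so that 0 < |x − 7| < δ implies |(-12x - 14) + 98| < ε.
Since (-12x - 14) + 98 = -12(x − 7), we have |(-12x - 14) + 98| = 12|x − 7|.
So 12|x − 7| < ε exactly when |x − 7| < ε/12.
Choosing δ = ε/12 gives |(-12x - 14) + 98| = 12|x − 7| < ε whenever |x − 7| < δ.

δ = ε/12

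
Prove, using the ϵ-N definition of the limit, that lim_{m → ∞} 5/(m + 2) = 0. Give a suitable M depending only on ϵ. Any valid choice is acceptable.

M = 5/ϵ

Let ϵ > 0 be given. For m ≥ 1, |5/(m + 2) − 0| = 5/(m + 2) ≤ 5/m.
We need 5/m < ϵ, i.e. m > 5/ϵ.
Take M = 5/ϵ. If m > M then |5/(m + 2)| ≤ 5/m < ϵ.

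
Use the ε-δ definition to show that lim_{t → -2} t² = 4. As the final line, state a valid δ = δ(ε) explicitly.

δ = min(1, ε/5)

Fix ε > 0. We seek δ > 0 with 0 < |t + 2| < δ ⇒ |t² − 4| < ε.
Factor: t² − 4 = (t + 2)(t - 2), so |t² − 4| = |t + 2|·|t - 2|.
Restrict δ ≤ 1. Then |t + 2| < 1 gives |t| < 3, so by the triangle inequality |t - 2| ≤ 3 + 2 = 5.
Hence |t² − 4| ≤ 5|t + 2|, which is < ε once |t + 2| < ε/5.
Take δ = min(1, ε/5). If 0 < |t + 2| < δ then both bounds hold and |t² − 4| ≤ 5|t + 2| < 5·(ε/5) = ε.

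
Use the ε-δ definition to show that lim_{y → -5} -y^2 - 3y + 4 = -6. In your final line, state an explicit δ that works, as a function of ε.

Suppose ε > 0. We want δ > 0 such that 0 < |y + 5| < δ implies |(-y^2 - 3y + 4) + 6| < ε.
(-y^2 - 3y + 4) + 6 = -y^2 - 3y + 10 = (y + 5)(-y + 2).
So |(-y^2 - 3y + 4) + 6| = |y + 5|·|-y + 2|.
Assume first that |y + 5| < 1, so |y| < 6. Then |-y + 2| ≤ 6 + 2 = 8.
Hence |(-y^2 - 3y + 4) + 6| ≤ 8|y + 5| < ε provided |y + 5| < ε/8.
Choosing δ = min(1, ε/8) ensures both conditions, hence |(-y^2 - 3y + 4) + 6| < ε.

δ = min(1, ε/8)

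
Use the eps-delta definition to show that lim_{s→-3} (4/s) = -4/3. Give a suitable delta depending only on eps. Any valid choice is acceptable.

Let eps > 0 be given. We seek delta > 0 such that 0 < |s + 3| < delta implies |4/s + 4/3| < eps.
|4/s + 4/3| = 4·|-3 − s|/(3·|s|) = 4|s + 3|/(3|s|).
Restrict delta ≤ 3/2. Then |s + 3| < 3/2 gives |s| > 3/2, so 3|s| > 9/2.
Then |4/s + 4/3| < 4|s + 3|/(9/2), which is < eps when |s + 3| < (9/8)eps.
Take delta = min(3/2, (9/8)eps). Then 0 < |s + 3| < delta gives both |s + 3| < 3/2 and |s + 3| < (9/8)eps, so |4/s + 4/3| < eps.

delta = min(3/2, (9/8)eps)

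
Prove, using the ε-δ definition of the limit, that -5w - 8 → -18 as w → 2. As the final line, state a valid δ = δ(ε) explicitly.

δ = ε/5

Fix ε > 0. We need δ > 0 so that 0 < |w − 2| < δ implies |(-5w - 8) + 18| < ε.
Since (-5w - 8) + 18 = -5(w − 2), we have |(-5w - 8) + 18| = 5|w − 2|.
Thus it suffices that |w − 2| < ε/5.
Choosing δ = ε/5 gives |(-5w - 8) + 18| = 5|w − 2| < ε whenever |w − 2| < δ.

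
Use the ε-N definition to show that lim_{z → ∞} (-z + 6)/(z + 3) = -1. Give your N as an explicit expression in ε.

Fix ε > 0. We seek N > 0 such that z > N implies |(-z + 6)/(z + 3) + 1| < ε.
(-z + 6)/(z + 3) + 1 = ((-z + 6) − (-1)(z + 3)) / ((z + 3)) = 9/((z + 3)).
For z > 0 we have z + 3 > z, so |(-z + 6)/(z + 3) + 1| = 9/((z + 3)) < 9/(z) = 9/z.
Thus |(-z + 6)/(z + 3) + 1| < ε whenever z > 9/ε.
Take N = 9/ε. If z > N then |(-z + 6)/(z + 3) + 1| < 9/z < ε.

N = 9/ε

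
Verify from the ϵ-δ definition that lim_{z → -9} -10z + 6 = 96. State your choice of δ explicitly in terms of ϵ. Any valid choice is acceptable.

δ = ϵ/10

Let ϵ > 0. We need δ > 0 so that 0 < |z + 9| < δ implies |(-10z + 6) − 96| < ϵ.
|(-10z + 6) − 96| = |-10z - 90| = 10|z + 9|.
So 10|z + 9| < ϵ exactly when |z + 9| < ϵ/10.
Choosing δ = ϵ/10 gives |(-10z + 6) − 96| = 10|z + 9| < ϵ whenever |z + 9| < δ.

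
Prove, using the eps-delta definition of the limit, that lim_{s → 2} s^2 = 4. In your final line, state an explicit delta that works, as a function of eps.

delta = min(1, eps/5)

Let eps > 0 be given. We seek delta > 0 with 0 < |s − 2| < delta ⇒ |s^2 − 4| < eps.
Factor: s^2 − 4 = (s − 2)(s + 2), so |s^2 − 4| = |s − 2|·|s + 2|.
Impose delta ≤ 1 so that |s| < 3; then |s + 2| ≤ 5.
Hence |s^2 − 4| ≤ 5|s − 2|, which is < eps once |s − 2| < eps/5.
Take delta = min(1, eps/5). If 0 < |s − 2| < delta then both bounds hold and |s^2 − 4| ≤ 5|s − 2| < 5·(eps/5) = eps.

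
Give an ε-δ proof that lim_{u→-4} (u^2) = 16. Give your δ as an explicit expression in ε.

δ = min(1, ε/9)

Let ε > 0 be given. We seek δ > 0 with 0 < |u + 4| < δ ⇒ |u^2 − 16| < ε.
Factor: u^2 − 16 = (u + 4)(u - 4), so |u^2 − 16| = |u + 4|·|u - 4|.
Impose δ ≤ 1 so that |u| < 5; then |u - 4| ≤ 9.
Hence |u^2 − 16| ≤ 9|u + 4|, which is < ε once |u + 4| < ε/9.
Take δ = min(1, ε/9). If 0 < |u + 4| < δ then both bounds hold and |u^2 − 16| ≤ 9|u + 4| < 9·(ε/9) = ε.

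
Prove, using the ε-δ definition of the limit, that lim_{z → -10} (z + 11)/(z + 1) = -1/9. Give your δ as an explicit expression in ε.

Suppose ε > 0. We want δ > 0 with 0 < |z + 10| < δ ⇒ |(z + 11)/(z + 1) + 1/9| < ε.
Combining over a common denominator, (z + 11)/(z + 1) + 1/9 = [(z + 11)·(-9) − 1·(z + 1)] / [(-9)·(z + 1)] = -10(z + 10) / ((-9)(z + 1)).
So |(z + 11)/(z + 1) + 1/9| = 10|z + 10| / (9·|z + 1|).
Require δ ≤ 9/2, so |z + 1| ≥ |-9| − |z + 10| > 9 − 9/2 = 9/2.
Hence |(z + 11)/(z + 1) + 1/9| < 10|z + 10|/(9·(9/2)) = (20/81)|z + 10|, which is < ε once |z + 10| < (81/20)ε.
Take δ = min(9/2, (81/20)ε). Then 0 < |z + 10| < δ forces both bounds, so |(z + 11)/(z + 1) + 1/9| < ε.

δ = min(9/2, (81/20)ε)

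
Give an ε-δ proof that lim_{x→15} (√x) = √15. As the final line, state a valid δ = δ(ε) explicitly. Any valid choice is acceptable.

δ = min(15, √15·ε)

Let ε > 0 be given. We want δ > 0 such that 0 < |x − 15| < δ implies |√x − √15| < ε.
Multiplying by the conjugate, |√x − √15| = |x − 15|/(√x + √15).
Restrict δ ≤ 15 so that |x − 15| < 15 forces x > 0, and then √x + √15 > √15.
Hence |√x − √15| < |x − 15|/√15, which is < ε once |x − 15| < √15·ε.
Take δ = min(15, √15·ε). If 0 < |x − 15| < δ then x > 0 and |√x − √15| < |x − 15|/√15 < ε.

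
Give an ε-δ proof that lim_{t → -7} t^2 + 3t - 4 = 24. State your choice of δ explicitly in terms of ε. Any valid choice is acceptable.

δ = min(1, ε/12)

Fix ε > 0. We want δ > 0 such that 0 < |t + 7| < δ implies |(t^2 + 3t - 4) − 24| < ε.
(t^2 + 3t - 4) − 24 = t^2 + 3t - 28 = (t + 7)(t - 4).
So |(t^2 + 3t - 4) − 24| = |t + 7|·|t - 4|.
Assume first that |t + 7| < 1, so |t| < 8. Then |t - 4| ≤ 8 + 4 = 12.
Hence |(t^2 + 3t - 4) − 24| ≤ 12|t + 7| < ε provided |t + 7| < ε/12.
Choosing δ = min(1, ε/12) ensures both conditions, hence |(t^2 + 3t - 4) − 24| < ε.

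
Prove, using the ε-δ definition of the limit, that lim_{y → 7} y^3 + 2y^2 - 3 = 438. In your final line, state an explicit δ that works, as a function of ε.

Suppose ε > 0. We want δ > 0 such that 0 < |y − 7| < δ implies |(y^3 + 2y^2 - 3) − 438| < ε.
(y^3 + 2y^2 - 3) − 438 = y^3 + 2y^2 - 441 = (y − 7)(y^2 + 9y + 63).
So |(y^3 + 2y^2 - 3) − 438| = |y − 7|·|y^2 + 9y + 63|.
Assume first that |y − 7| < 2, so |y| < 9. Then |y^2 + 9y + 63| ≤ 9^2 + 9·9 + 63 = 225.
Hence |(y^3 + 2y^2 - 3) − 438| ≤ 225|y − 7| < ε provided |y − 7| < ε/225.
Choosing δ = min(2, ε/225) ensures both conditions, hence |(y^3 + 2y^2 - 3) − 438| < ε.

δ = min(2, ε/225)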